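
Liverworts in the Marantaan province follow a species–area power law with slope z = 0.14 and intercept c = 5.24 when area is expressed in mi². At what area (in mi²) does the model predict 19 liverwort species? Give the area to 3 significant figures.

19 = 5.24 × A^0.14  ⇒  A^0.14 = 19/5.24 = 3.626
ln A = ln(3.626) / 0.14 = 1.2881 / 0.14 = 9.2008
A = e^9.2008 ≈ 9905 mi²

9910 mi²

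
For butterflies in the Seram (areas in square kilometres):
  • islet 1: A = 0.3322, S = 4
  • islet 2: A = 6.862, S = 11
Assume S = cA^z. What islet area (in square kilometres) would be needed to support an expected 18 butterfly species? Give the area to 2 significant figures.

z = ln(11/4) / ln(6.862/0.3322) = 1.0116 / 3.0280 = 0.3341
c = 4 / 0.3322^0.3341 = 4 / 0.692 = 5.78
A = (18/5.78)^(1/0.3341) ⇒ ln A = ln(3.114)/0.3341 = 3.4001
A = e^3.4001 ≈ 29.97 square kilometres

30 square kilometres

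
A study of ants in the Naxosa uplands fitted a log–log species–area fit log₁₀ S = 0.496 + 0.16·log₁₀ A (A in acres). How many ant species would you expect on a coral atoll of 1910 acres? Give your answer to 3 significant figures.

10.5

S = 3.133 × 1910^0.16
ln S = ln 3.133 + 0.16 × ln 1910 = 1.1421 + 0.16 × 7.5549 = 2.3509
S = e^2.3509 ≈ 10.49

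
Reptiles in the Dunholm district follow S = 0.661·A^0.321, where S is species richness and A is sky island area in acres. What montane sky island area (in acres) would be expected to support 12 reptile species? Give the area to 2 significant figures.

8400 acres

12 = 0.661 × A^0.321  ⇒  A^0.321 = 12/0.661 = 18.15
ln A = ln(18.15) / 0.321 = 2.8989 / 0.321 = 9.0309
A = e^9.0309 ≈ 8357 acres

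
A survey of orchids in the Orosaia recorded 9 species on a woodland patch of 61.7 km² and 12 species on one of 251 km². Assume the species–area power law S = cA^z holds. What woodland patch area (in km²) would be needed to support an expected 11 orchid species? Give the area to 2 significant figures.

160 km²

z = ln(12/9) / ln(251/61.7) = 0.2877 / 1.4032 = 0.2050
c = 9 / 61.7^0.2050 = 9 / 2.328 = 3.865
A = (11/3.865)^(1/0.2050) ⇒ ln A = ln(2.846)/0.2050 = 5.1011
A = e^5.1011 ≈ 164.2 km²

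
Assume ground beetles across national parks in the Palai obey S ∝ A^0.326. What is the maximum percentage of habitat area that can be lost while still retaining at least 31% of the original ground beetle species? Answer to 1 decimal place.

97.2%

Need (A_new/A_old)^0.326 = 0.31, so A_new/A_old = 0.31^(1/0.326) = 0.31^3.067
ln(A_new/A_old) = ln 0.31 / 0.326 = -1.1712 / 0.326 = -3.5926
A_new/A_old = e^-3.5926 ≈ 0.02753
Fraction that can be lost = 1 − 0.02753 = 0.9725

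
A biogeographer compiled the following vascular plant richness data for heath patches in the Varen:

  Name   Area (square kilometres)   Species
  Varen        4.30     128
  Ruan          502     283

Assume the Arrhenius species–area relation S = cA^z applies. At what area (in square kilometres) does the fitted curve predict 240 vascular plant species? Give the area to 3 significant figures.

187 square kilometres

z = ln(283/128) / ln(502/4.3) = 0.7934 / 4.7600 = 0.1667
c = 128 / 4.3^0.1667 = 128 / 1.275 = 100.4
A = (240/100.4)^(1/0.1667) ⇒ ln A = ln(2.391)/0.1667 = 5.2299
A = e^5.2299 ≈ 186.8 square kilometres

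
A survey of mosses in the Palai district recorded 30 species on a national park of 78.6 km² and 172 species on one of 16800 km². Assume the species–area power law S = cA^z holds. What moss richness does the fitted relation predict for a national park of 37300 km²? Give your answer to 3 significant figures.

z = ln(172/30) / ln(16800/78.6) = 1.7463 / 5.3648 = 0.3255
c = 30 / 78.6^0.3255 = 30 / 4.14 = 7.247
S₃ = 7.247 × 37300^0.3255 = 7.247 × 30.77 ≈ 223

223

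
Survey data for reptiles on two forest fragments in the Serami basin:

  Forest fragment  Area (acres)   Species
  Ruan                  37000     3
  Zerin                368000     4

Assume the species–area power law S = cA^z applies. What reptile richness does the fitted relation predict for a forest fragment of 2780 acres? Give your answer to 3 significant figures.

2.17

z = ln(4/3) / ln(368000/37000) = 0.2877 / 2.2972 = 0.1252
c = 3 / 37000^0.1252 = 3 / 3.733 = 0.8036
S₃ = 0.8036 × 2780^0.1252 = 0.8036 × 2.7 ≈ 2.169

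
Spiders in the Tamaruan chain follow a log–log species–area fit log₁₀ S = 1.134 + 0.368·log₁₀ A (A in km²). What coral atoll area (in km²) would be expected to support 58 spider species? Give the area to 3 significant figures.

51.3 km²

58 = 13.61 × A^0.368  ⇒  A^0.368 = 58/13.61 = 4.26
ln A = ln(4.26) / 0.368 = 1.4493 / 0.368 = 3.9383
A = e^3.9383 ≈ 51.33 km²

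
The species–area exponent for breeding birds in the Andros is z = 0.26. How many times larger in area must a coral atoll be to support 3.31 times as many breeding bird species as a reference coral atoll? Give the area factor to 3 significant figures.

(A₂/A₁)^0.26 = 3.31, so A₂/A₁ = 3.31^(1/0.26) = 3.31^3.846
ln(A₂/A₁) = ln 3.31 / 0.26 = 1.1969 / 0.26 = 4.6036
A₂/A₁ = e^4.6036 ≈ 99.85

99.8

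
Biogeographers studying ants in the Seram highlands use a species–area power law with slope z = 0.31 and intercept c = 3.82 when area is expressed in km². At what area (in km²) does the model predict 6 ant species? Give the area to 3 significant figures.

4.29 km²

6 = 3.82 × A^0.31  ⇒  A^0.31 = 6/3.82 = 1.571
ln A = ln(1.571) / 0.31 = 0.4515 / 0.31 = 1.4565
A = e^1.4565 ≈ 4.291 km²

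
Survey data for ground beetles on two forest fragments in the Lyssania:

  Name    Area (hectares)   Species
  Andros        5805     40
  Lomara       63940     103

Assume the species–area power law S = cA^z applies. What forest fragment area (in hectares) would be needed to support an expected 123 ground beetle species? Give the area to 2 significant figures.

100000 hectares

z = ln(103/40) / ln(63940/5805) = 0.9458 / 2.3992 = 0.3942
c = 40 / 5805^0.3942 = 40 / 30.47 = 1.313
A = (123/1.313)^(1/0.3942) ⇒ ln A = ln(93.68)/0.3942 = 11.5158
A = e^11.5158 ≈ 100291 hectares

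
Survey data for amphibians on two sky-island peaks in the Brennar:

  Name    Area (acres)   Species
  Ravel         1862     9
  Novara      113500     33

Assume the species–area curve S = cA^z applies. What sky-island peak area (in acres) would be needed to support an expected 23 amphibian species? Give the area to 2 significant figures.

36000 acres

z = ln(33/9) / ln(113500/1862) = 1.2993 / 4.1102 = 0.3161
c = 9 / 1862^0.3161 = 9 / 10.81 = 0.8328
A = (23/0.8328)^(1/0.3161) ⇒ ln A = ln(27.62)/0.3161 = 10.4975
A = e^10.4975 ≈ 36226 acres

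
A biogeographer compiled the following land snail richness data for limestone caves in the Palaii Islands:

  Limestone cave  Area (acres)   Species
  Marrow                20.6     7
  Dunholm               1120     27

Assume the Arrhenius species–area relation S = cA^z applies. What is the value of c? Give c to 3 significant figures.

2.52

z = ln(S₂/S₁) / ln(A₂/A₁) = ln(27/7) / ln(1120/20.6) = 1.3499 / 3.9958 = 0.3378
c = S₁ / A₁^z = 7 / 20.6^0.3378 = 7 / 2.779 = 2.519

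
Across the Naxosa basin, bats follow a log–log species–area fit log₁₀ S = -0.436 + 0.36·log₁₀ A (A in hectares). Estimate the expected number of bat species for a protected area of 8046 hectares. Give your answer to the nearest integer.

9 species

S = 0.3664 × 8046^0.36 = 0.3664 × 25.47 ≈ 9.333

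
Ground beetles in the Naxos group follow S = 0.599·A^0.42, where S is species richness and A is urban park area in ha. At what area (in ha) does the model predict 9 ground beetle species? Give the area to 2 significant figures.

630 ha

9 = 0.599 × A^0.42  ⇒  A^0.42 = 9/0.599 = 15.03
ln A = ln(15.03) / 0.42 = 2.7097 / 0.42 = 6.4517
A = e^6.4517 ≈ 633.8 ha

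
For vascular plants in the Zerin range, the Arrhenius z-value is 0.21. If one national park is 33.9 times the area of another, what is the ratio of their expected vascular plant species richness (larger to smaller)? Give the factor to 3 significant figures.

S₂/S₁ = (A₂/A₁)^z = 33.9^0.21
ln(S₂/S₁) = 0.21 × ln 33.9 = 0.21 × 3.5234 = 0.7399
S₂/S₁ = e^0.7399 ≈ 2.096

2.10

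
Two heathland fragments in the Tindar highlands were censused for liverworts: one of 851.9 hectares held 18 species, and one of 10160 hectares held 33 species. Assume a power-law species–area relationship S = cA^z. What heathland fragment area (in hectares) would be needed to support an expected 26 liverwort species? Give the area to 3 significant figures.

3830 hectares

z = ln(33/18) / ln(10160/851.9) = 0.6061 / 2.4787 = 0.2445
c = 18 / 851.9^0.2445 = 18 / 5.207 = 3.457
A = (26/3.457)^(1/0.2445) ⇒ ln A = ln(7.521)/0.2445 = 8.2513
A = e^8.2513 ≈ 3832 hectares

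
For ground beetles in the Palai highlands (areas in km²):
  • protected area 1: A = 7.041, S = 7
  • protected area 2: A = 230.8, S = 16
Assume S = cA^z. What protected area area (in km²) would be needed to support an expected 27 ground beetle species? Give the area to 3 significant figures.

2100 km²

z = ln(16/7) / ln(230.8/7.041) = 0.8267 / 3.4898 = 0.2369
c = 7 / 7.041^0.2369 = 7 / 1.588 = 4.409
A = (27/4.409)^(1/0.2369) ⇒ ln A = ln(6.124)/0.2369 = 7.6504
A = e^7.6504 ≈ 2102 km²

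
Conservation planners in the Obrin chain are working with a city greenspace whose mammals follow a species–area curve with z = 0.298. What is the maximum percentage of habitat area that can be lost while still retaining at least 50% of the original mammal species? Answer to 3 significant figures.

Need (A_new/A_old)^0.298 = 0.5, so A_new/A_old = 0.5^(1/0.298) = 0.5^3.356
ln(A_new/A_old) = ln 0.5 / 0.298 = -0.6931 / 0.298 = -2.3260
A_new/A_old = e^-2.3260 ≈ 0.09769
Fraction that can be lost = 1 − 0.09769 = 0.9023

90.2%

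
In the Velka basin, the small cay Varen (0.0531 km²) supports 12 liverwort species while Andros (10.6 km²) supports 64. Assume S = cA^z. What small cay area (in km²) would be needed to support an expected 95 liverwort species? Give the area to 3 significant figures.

z = ln(64/12) / ln(10.6/0.0531) = 1.6740 / 5.2964 = 0.3161
c = 12 / 0.0531^0.3161 = 12 / 0.3954 = 30.35
A = (95/30.35)^(1/0.3161) ⇒ ln A = ln(3.13)/0.3161 = 3.6106
A = e^3.6106 ≈ 36.99 km²

37.0 km²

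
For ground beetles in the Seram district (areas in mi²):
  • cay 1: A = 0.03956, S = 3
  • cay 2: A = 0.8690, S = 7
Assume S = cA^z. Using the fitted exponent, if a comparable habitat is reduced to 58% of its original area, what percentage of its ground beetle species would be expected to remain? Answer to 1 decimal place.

z = ln(7/3) / ln(0.869/0.03956) = 0.8473 / 3.0895 = 0.2742
S_new/S_old = (A_new/A_old)^z = 0.58^0.2742 = exp(0.2742 × -0.5447) = 0.8612

86.1%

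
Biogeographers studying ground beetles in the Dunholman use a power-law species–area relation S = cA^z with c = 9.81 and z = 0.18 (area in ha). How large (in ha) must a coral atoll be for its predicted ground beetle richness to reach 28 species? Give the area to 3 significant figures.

339 ha

28 = 9.81 × A^0.18  ⇒  A^0.18 = 28/9.81 = 2.854
ln A = ln(2.854) / 0.18 = 1.0488 / 0.18 = 5.8267
A = e^5.8267 ≈ 339.2 ha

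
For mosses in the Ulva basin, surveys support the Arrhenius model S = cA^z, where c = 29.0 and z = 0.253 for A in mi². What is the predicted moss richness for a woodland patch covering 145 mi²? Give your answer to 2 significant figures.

100

S = 29 × 145^0.253
ln S = ln 29 + 0.253 × ln 145 = 3.3673 + 0.253 × 4.9767 = 4.6264
S = e^4.6264 ≈ 102.1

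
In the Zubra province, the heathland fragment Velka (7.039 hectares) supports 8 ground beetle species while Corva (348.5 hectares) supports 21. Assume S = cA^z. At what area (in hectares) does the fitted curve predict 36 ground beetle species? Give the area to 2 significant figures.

z = ln(21/8) / ln(348.5/7.039) = 0.9651 / 3.9022 = 0.2473
c = 8 / 7.039^0.2473 = 8 / 1.62 = 4.937
A = (36/4.937)^(1/0.2473) ⇒ ln A = ln(7.292)/0.2473 = 8.0330
A = e^8.0330 ≈ 3081 hectares

3100 hectares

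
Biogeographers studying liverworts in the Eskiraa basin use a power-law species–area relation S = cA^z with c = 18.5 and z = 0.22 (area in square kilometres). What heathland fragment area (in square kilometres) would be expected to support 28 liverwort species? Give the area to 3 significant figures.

28 = 18.5 × A^0.22  ⇒  A^0.22 = 28/18.5 = 1.514
ln A = ln(1.514) / 0.22 = 0.4144 / 0.22 = 1.8838
A = e^1.8838 ≈ 6.578 square kilometres

6.58 square kilometres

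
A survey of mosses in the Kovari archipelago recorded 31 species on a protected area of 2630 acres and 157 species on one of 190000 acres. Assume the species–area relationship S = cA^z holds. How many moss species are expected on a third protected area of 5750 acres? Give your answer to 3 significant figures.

41.7

z = ln(157/31) / ln(190000/2630) = 1.6223 / 4.2800 = 0.3790
c = 31 / 2630^0.3790 = 31 / 19.78 = 1.567
S₃ = 1.567 × 5750^0.3790 = 1.567 × 26.61 ≈ 41.7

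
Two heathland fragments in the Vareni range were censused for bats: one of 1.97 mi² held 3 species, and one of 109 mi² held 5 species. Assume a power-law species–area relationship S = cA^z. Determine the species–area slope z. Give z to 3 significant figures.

0.127

Taking logs: ln S = ln c + z ln A, so z = (ln S₂ − ln S₁)/(ln A₂ − ln A₁).
z = ln(5/3) / ln(109/1.97) = ln(1.667) / ln(55.33) = 0.5108 / 4.0133 = 0.1273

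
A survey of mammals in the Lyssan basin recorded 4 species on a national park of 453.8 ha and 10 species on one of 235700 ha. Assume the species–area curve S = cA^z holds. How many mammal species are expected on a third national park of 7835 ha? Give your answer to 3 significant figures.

6.07

z = ln(10/4) / ln(235700/453.8) = 0.9163 / 6.2527 = 0.1465
c = 4 / 453.8^0.1465 = 4 / 2.451 = 1.632
S₃ = 1.632 × 7835^0.1465 = 1.632 × 3.721 ≈ 6.072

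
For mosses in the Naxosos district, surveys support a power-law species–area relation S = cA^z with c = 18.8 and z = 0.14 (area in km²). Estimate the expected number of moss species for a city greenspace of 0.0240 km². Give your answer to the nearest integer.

11

S = 18.8 × 0.024^0.14 = 18.8 × 0.5932 ≈ 11.15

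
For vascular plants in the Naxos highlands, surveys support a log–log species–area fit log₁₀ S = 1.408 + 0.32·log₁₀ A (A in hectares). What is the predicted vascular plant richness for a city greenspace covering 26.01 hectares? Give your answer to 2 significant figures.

S = 25.59 × 26.01^0.32
ln S = ln 25.59 + 0.32 × ln 26.01 = 3.2420 + 0.32 × 3.2585 = 4.2848
S = e^4.2848 ≈ 72.58

73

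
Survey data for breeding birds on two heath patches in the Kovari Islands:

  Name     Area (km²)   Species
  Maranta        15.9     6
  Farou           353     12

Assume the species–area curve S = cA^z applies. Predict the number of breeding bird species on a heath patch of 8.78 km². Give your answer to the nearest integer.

5

z = ln(12/6) / ln(353/15.9) = 0.6931 / 3.1001 = 0.2236
c = 6 / 15.9^0.2236 = 6 / 1.856 = 3.232
S₃ = 3.232 × 8.78^0.2236 = 3.232 × 1.625 ≈ 5.254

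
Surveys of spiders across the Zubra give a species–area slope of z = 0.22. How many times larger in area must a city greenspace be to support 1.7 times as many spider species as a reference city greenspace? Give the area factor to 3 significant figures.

11.2

(A₂/A₁)^0.22 = 1.7, so A₂/A₁ = 1.7^(1/0.22) = 1.7^4.545
ln(A₂/A₁) = ln 1.7 / 0.22 = 0.5306 / 0.22 = 2.4119
A₂/A₁ = e^2.4119 ≈ 11.16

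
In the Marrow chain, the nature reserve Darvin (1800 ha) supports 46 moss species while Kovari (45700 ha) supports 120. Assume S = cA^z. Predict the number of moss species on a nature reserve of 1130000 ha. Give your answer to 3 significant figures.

z = ln(120/46) / ln(45700/1800) = 0.9589 / 3.2343 = 0.2965
c = 46 / 1800^0.2965 = 46 / 9.227 = 4.985
S₃ = 4.985 × 1130000^0.2965 = 4.985 × 62.3 ≈ 310.6

311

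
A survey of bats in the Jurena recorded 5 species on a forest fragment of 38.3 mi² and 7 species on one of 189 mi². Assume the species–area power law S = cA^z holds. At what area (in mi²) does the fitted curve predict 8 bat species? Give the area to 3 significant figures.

z = ln(7/5) / ln(189/38.3) = 0.3365 / 1.5963 = 0.2108
c = 5 / 38.3^0.2108 = 5 / 2.156 = 2.319
A = (8/2.319)^(1/0.2108) ⇒ ln A = ln(3.45)/0.2108 = 5.8752
A = e^5.8752 ≈ 356.1 mi²

356 mi²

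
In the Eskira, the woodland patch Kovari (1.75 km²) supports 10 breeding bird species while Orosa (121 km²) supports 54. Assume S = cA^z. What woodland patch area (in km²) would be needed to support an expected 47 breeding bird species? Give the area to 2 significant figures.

z = ln(54/10) / ln(121/1.75) = 1.6864 / 4.2362 = 0.3981
c = 10 / 1.75^0.3981 = 10 / 1.25 = 8.003
A = (47/8.003)^(1/0.3981) ⇒ ln A = ln(5.873)/0.3981 = 4.4470
A = e^4.4470 ≈ 85.37 km²

85 km²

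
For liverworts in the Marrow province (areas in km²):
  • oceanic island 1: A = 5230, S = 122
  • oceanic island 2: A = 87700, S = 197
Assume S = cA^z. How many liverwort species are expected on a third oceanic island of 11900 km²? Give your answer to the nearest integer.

z = ln(197/122) / ln(87700/5230) = 0.4792 / 2.8195 = 0.1700
c = 122 / 5230^0.1700 = 122 / 4.285 = 28.47
S₃ = 28.47 × 11900^0.1700 = 28.47 × 4.928 ≈ 140.3

140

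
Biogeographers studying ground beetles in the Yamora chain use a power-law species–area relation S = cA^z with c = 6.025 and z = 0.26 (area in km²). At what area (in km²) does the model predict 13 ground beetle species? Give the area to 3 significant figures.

13 = 6.025 × A^0.26  ⇒  A^0.26 = 13/6.025 = 2.158
ln A = ln(2.158) / 0.26 = 0.7690 / 0.26 = 2.9578
A = e^2.9578 ≈ 19.26 km²

19.3 km²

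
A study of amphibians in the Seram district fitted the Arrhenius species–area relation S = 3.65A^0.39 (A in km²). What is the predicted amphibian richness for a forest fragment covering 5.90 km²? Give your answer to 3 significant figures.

7.29

S = 3.65 × 5.9^0.39
ln S = ln 3.65 + 0.39 × ln 5.9 = 1.2947 + 0.39 × 1.7750 = 1.9870
S = e^1.9870 ≈ 7.293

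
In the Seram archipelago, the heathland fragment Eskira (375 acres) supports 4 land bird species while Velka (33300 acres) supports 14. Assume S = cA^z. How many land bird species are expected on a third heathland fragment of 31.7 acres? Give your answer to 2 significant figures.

2.0

z = ln(14/4) / ln(33300/375) = 1.2528 / 4.4864 = 0.2792
c = 4 / 375^0.2792 = 4 / 5.233 = 0.7644
S₃ = 0.7644 × 31.7^0.2792 = 0.7644 × 2.625 ≈ 2.007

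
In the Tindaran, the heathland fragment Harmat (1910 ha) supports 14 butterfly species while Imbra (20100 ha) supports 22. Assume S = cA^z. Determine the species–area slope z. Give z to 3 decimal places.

Taking logs: ln S = ln c + z ln A, so z = (ln S₂ − ln S₁)/(ln A₂ − ln A₁).
z = ln(22/14) / ln(20100/1910) = ln(1.571) / ln(10.52) = 0.4520 / 2.3536 = 0.1920

0.192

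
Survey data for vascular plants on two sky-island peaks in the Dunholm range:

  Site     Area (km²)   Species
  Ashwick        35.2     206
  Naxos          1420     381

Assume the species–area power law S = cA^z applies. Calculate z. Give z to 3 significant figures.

Taking logs: ln S = ln c + z ln A, so z = (ln S₂ − ln S₁)/(ln A₂ − ln A₁).
z = ln(381/206) / ln(1420/35.2) = ln(1.85) / ln(40.34) = 0.6149 / 3.6974 = 0.1663

0.166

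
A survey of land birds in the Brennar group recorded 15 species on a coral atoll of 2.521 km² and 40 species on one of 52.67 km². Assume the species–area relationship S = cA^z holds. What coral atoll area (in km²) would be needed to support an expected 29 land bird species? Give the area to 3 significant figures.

z = ln(40/15) / ln(52.67/2.521) = 0.9808 / 3.0394 = 0.3227
c = 15 / 2.521^0.3227 = 15 / 1.348 = 11.13
A = (29/11.13)^(1/0.3227) ⇒ ln A = ln(2.606)/0.3227 = 2.9675
A = e^2.9675 ≈ 19.44 km²

19.4 km²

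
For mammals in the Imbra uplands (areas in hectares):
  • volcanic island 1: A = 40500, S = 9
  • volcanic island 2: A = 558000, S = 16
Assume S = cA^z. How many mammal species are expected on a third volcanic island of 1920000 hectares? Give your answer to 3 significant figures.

z = ln(16/9) / ln(558000/40500) = 0.5754 / 2.6231 = 0.2193
c = 9 / 40500^0.2193 = 9 / 10.25 = 0.8782
S₃ = 0.8782 × 1920000^0.2193 = 0.8782 × 23.89 ≈ 20.98

21.0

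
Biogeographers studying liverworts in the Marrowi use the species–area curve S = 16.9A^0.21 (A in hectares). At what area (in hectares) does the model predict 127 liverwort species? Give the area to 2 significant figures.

15000 hectares

127 = 16.9 × A^0.21  ⇒  A^0.21 = 127/16.9 = 7.515
ln A = ln(7.515) / 0.21 = 2.0169 / 0.21 = 9.6042
A = e^9.6042 ≈ 14826 hectares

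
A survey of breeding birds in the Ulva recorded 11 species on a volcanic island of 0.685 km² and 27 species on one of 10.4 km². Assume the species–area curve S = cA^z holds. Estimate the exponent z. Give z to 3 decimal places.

Taking logs: ln S = ln c + z ln A, so z = (ln S₂ − ln S₁)/(ln A₂ − ln A₁).
z = ln(27/11) / ln(10.4/0.685) = ln(2.455) / ln(15.18) = 0.8979 / 2.7201 = 0.3301

0.330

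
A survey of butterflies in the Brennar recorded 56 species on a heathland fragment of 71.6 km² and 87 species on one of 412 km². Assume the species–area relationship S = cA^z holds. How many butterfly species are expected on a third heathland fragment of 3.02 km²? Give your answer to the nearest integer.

z = ln(87/56) / ln(412/71.6) = 0.4406 / 1.7499 = 0.2518
c = 56 / 71.6^0.2518 = 56 / 2.931 = 19.11
S₃ = 19.11 × 3.02^0.2518 = 19.11 × 1.321 ≈ 25.24

25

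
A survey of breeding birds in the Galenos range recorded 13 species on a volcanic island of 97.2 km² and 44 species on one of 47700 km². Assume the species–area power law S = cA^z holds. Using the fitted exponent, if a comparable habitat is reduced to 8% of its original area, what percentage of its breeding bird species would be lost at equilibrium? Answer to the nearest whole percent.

39%

z = ln(44/13) / ln(47700/97.2) = 1.2192 / 6.1959 = 0.1968
S_new/S_old = (A_new/A_old)^z = 0.08^0.1968 = exp(0.1968 × -2.5257) = 0.6083
Fraction lost = 1 − 0.6083 = 0.3917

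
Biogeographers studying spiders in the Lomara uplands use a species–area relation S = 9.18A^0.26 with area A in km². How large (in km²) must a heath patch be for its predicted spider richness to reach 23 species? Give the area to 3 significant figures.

34.2 km²

23 = 9.18 × A^0.26  ⇒  A^0.26 = 23/9.18 = 2.505
ln A = ln(2.505) / 0.26 = 0.9185 / 0.26 = 3.5326
A = e^3.5326 ≈ 34.21 km²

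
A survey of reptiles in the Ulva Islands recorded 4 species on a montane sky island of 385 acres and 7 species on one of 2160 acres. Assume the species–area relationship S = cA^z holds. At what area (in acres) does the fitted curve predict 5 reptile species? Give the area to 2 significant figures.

z = ln(7/4) / ln(2160/385) = 0.5596 / 1.7246 = 0.3245
c = 4 / 385^0.3245 = 4 / 6.902 = 0.5796
A = (5/0.5796)^(1/0.3245) ⇒ ln A = ln(8.627)/0.3245 = 6.6409
A = e^6.6409 ≈ 765.8 acres

770 acres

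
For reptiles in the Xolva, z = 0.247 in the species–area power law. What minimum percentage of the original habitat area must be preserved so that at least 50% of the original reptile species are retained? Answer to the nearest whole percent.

6%

Need (A_new/A_old)^0.247 = 0.5, so A_new/A_old = 0.5^(1/0.247) = 0.5^4.049
ln(A_new/A_old) = ln 0.5 / 0.247 = -0.6931 / 0.247 = -2.8063
A_new/A_old = e^-2.8063 ≈ 0.06043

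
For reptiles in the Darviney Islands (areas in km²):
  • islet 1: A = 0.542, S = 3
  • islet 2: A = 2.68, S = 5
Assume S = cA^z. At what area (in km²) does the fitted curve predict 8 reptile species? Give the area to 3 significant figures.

z = ln(5/3) / ln(2.68/0.542) = 0.5108 / 1.5983 = 0.3196
c = 3 / 0.542^0.3196 = 3 / 0.8222 = 3.649
A = (8/3.649)^(1/0.3196) ⇒ ln A = ln(2.193)/0.3196 = 2.4564
A = e^2.4564 ≈ 11.66 km²

11.7 km²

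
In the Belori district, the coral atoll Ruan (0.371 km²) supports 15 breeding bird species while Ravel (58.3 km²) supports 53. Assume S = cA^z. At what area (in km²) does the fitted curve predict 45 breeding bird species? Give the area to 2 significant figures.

30 km²

z = ln(53/15) / ln(58.3/0.371) = 1.2622 / 5.0572 = 0.2496
c = 15 / 0.371^0.2496 = 15 / 0.7808 = 19.21
A = (45/19.21)^(1/0.2496) ⇒ ln A = ln(2.342)/0.2496 = 3.4100
A = e^3.4100 ≈ 30.27 km²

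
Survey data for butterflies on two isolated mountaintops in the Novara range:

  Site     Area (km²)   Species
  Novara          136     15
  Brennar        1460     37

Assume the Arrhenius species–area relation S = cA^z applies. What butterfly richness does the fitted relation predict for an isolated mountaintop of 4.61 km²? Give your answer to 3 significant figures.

4.14

z = ln(37/15) / ln(1460/136) = 0.9029 / 2.3735 = 0.3804
c = 15 / 136^0.3804 = 15 / 6.48 = 2.315
S₃ = 2.315 × 4.61^0.3804 = 2.315 × 1.788 ≈ 4.14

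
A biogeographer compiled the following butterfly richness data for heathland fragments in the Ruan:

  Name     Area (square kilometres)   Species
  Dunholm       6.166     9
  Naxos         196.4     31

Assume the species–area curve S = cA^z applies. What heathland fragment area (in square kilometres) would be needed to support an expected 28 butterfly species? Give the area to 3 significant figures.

z = ln(31/9) / ln(196.4/6.166) = 1.2368 / 3.4611 = 0.3573
c = 9 / 6.166^0.3573 = 9 / 1.916 = 4.698
A = (28/4.698)^(1/0.3573) ⇒ ln A = ln(5.959)/0.3573 = 4.9953
A = e^4.9953 ≈ 147.7 square kilometres

148 square kilometres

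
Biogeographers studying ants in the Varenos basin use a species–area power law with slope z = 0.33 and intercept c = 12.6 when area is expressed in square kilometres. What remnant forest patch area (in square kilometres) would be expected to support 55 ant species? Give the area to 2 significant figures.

87 square kilometres

55 = 12.6 × A^0.33  ⇒  A^0.33 = 55/12.6 = 4.365
ln A = ln(4.365) / 0.33 = 1.4736 / 0.33 = 4.4656
A = e^4.4656 ≈ 86.97 square kilometres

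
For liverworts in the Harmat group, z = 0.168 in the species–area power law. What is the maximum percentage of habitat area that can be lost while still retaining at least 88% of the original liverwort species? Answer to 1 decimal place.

Need (A_new/A_old)^0.168 = 0.88, so A_new/A_old = 0.88^(1/0.168) = 0.88^5.952
ln(A_new/A_old) = ln 0.88 / 0.168 = -0.1278 / 0.168 = -0.7609
A_new/A_old = e^-0.7609 ≈ 0.4672
Fraction that can be lost = 1 − 0.4672 = 0.5328

53.3%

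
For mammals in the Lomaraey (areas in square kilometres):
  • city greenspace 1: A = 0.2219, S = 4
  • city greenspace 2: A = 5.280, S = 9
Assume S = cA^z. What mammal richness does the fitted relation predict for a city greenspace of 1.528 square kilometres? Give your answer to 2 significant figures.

6.6

z = ln(9/4) / ln(5.28/0.2219) = 0.8109 / 3.1695 = 0.2559
c = 4 / 0.2219^0.2559 = 4 / 0.6803 = 5.88
S₃ = 5.88 × 1.528^0.2559 = 5.88 × 1.115 ≈ 6.553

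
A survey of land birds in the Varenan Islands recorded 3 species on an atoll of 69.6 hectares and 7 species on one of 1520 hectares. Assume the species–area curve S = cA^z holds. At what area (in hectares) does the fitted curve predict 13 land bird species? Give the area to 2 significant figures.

14000 hectares

z = ln(7/3) / ln(1520/69.6) = 0.8473 / 3.0837 = 0.2748
c = 3 / 69.6^0.2748 = 3 / 3.208 = 0.935
A = (13/0.935)^(1/0.2748) ⇒ ln A = ln(13.9)/0.2748 = 9.5794
A = e^9.5794 ≈ 14464 hectares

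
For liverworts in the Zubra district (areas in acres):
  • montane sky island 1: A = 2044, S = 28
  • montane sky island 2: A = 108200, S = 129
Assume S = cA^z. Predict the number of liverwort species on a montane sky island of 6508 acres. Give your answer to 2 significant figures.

44

z = ln(129/28) / ln(108200/2044) = 1.5276 / 3.9691 = 0.3849
c = 28 / 2044^0.3849 = 28 / 18.8 = 1.489
S₃ = 1.489 × 6508^0.3849 = 1.489 × 29.36 ≈ 43.73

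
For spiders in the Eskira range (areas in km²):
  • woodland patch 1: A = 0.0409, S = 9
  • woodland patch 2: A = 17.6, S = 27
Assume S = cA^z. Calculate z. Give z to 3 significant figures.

Taking logs: ln S = ln c + z ln A, so z = (ln S₂ − ln S₁)/(ln A₂ − ln A₁).
z = ln(27/9) / ln(17.6/0.0409) = ln(3) / ln(430.3) = 1.0986 / 6.0645 = 0.1812

0.181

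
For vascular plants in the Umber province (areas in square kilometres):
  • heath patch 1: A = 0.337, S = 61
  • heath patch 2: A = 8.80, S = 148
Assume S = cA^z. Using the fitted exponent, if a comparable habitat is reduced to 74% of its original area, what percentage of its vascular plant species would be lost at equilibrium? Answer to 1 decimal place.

7.9%

z = ln(148/61) / ln(8.8/0.337) = 0.8863 / 3.2624 = 0.2717
S_new/S_old = (A_new/A_old)^z = 0.74^0.2717 = exp(0.2717 × -0.3011) = 0.9215
Fraction lost = 1 − 0.9215 = 0.07855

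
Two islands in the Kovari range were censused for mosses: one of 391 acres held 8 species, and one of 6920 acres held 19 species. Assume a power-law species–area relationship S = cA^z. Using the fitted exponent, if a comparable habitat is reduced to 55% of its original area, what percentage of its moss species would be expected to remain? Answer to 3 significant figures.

83.5%

z = ln(19/8) / ln(6920/391) = 0.8650 / 2.8735 = 0.3010
S_new/S_old = (A_new/A_old)^z = 0.55^0.3010 = exp(0.3010 × -0.5978) = 0.8353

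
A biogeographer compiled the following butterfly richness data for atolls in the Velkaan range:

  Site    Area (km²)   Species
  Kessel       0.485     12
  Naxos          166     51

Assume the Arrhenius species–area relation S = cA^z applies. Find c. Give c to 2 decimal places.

z = ln(S₂/S₁) / ln(A₂/A₁) = ln(51/12) / ln(166/0.485) = 1.4469 / 5.8356 = 0.2479
c = S₁ / A₁^z = 12 / 0.485^0.2479 = 12 / 0.8358 = 14.36

14.36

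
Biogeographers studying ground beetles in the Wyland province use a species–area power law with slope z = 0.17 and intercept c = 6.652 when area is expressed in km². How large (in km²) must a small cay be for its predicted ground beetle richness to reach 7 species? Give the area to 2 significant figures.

1.3 km²

7 = 6.652 × A^0.17  ⇒  A^0.17 = 7/6.652 = 1.052
ln A = ln(1.052) / 0.17 = 0.0510 / 0.17 = 0.3000
A = e^0.3000 ≈ 1.35 km²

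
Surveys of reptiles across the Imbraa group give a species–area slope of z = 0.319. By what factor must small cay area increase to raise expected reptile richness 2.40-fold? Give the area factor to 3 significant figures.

15.6

(A₂/A₁)^0.319 = 2.4, so A₂/A₁ = 2.4^(1/0.319) = 2.4^3.135
ln(A₂/A₁) = ln 2.4 / 0.319 = 0.8755 / 0.319 = 2.7444
A₂/A₁ = e^2.7444 ≈ 15.56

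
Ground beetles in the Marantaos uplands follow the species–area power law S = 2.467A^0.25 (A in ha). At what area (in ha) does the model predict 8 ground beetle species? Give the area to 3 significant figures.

8 = 2.467 × A^0.25  ⇒  A^0.25 = 8/2.467 = 3.243
ln A = ln(3.243) / 0.25 = 1.1764 / 0.25 = 4.7058
A = e^4.7058 ≈ 110.6 ha

111 ha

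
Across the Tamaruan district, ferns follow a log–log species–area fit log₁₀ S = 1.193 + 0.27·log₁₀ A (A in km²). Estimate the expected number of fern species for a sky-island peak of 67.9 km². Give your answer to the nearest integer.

49

S = 15.6 × 67.9^0.27 = 15.6 × 3.123 ≈ 48.71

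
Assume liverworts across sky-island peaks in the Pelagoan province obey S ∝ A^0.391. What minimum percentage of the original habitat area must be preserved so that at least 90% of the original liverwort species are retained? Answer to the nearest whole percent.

Need (A_new/A_old)^0.391 = 0.9, so A_new/A_old = 0.9^(1/0.391) = 0.9^2.558
ln(A_new/A_old) = ln 0.9 / 0.391 = -0.1054 / 0.391 = -0.2695
A_new/A_old = e^-0.2695 ≈ 0.7638

76%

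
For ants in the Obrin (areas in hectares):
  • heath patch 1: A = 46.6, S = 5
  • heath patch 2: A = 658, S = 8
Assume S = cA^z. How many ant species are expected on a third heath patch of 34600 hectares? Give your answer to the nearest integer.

z = ln(8/5) / ln(658/46.6) = 0.4700 / 2.6476 = 0.1775
c = 5 / 46.6^0.1775 = 5 / 1.978 = 2.528
S₃ = 2.528 × 34600^0.1775 = 2.528 × 6.394 ≈ 16.17

16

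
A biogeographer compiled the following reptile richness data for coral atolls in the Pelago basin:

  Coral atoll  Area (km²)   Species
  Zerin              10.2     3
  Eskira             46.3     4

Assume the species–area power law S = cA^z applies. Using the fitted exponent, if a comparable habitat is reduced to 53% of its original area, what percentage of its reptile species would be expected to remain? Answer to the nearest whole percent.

89%

z = ln(4/3) / ln(46.3/10.2) = 0.2877 / 1.5128 = 0.1902
S_new/S_old = (A_new/A_old)^z = 0.53^0.1902 = exp(0.1902 × -0.6349) = 0.8863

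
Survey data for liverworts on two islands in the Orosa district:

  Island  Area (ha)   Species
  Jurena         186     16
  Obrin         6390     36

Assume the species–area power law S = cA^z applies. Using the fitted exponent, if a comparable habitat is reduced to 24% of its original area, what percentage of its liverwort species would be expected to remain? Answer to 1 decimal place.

72.1%

z = ln(36/16) / ln(6390/186) = 0.8109 / 3.5367 = 0.2293
S_new/S_old = (A_new/A_old)^z = 0.24^0.2293 = exp(0.2293 × -1.4271) = 0.7209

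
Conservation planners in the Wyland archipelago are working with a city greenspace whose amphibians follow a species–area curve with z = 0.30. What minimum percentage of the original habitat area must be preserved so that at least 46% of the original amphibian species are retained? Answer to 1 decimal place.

7.5%

Need (A_new/A_old)^0.3 = 0.46, so A_new/A_old = 0.46^(1/0.3) = 0.46^3.333
ln(A_new/A_old) = ln 0.46 / 0.3 = -0.7765 / 0.3 = -2.5884
A_new/A_old = e^-2.5884 ≈ 0.07514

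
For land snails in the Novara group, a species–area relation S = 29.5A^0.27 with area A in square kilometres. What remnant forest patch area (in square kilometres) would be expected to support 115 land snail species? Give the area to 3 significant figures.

115 = 29.5 × A^0.27  ⇒  A^0.27 = 115/29.5 = 3.898
ln A = ln(3.898) / 0.27 = 1.3605 / 0.27 = 5.0390
A = e^5.0390 ≈ 154.3 square kilometres

154 square kilometres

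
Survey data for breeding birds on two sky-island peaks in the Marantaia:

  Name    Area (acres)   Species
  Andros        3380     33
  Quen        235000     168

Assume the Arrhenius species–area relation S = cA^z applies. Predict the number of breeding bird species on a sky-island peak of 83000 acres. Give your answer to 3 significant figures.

z = ln(168/33) / ln(235000/3380) = 1.6275 / 4.2417 = 0.3837
c = 33 / 3380^0.3837 = 33 / 22.59 = 1.461
S₃ = 1.461 × 83000^0.3837 = 1.461 × 77.15 ≈ 112.7

113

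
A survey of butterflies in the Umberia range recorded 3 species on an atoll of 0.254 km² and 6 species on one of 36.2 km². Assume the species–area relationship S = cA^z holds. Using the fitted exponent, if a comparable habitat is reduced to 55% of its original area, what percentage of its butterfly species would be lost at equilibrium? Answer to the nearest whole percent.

8%

z = ln(6/3) / ln(36.2/0.254) = 0.6931 / 4.9595 = 0.1398
S_new/S_old = (A_new/A_old)^z = 0.55^0.1398 = exp(0.1398 × -0.5978) = 0.9198
Fraction lost = 1 − 0.9198 = 0.08016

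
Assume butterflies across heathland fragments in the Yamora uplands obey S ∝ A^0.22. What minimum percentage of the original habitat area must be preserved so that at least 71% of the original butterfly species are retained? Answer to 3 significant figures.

Need (A_new/A_old)^0.22 = 0.71, so A_new/A_old = 0.71^(1/0.22) = 0.71^4.545
ln(A_new/A_old) = ln 0.71 / 0.22 = -0.3425 / 0.22 = -1.5568
A_new/A_old = e^-1.5568 ≈ 0.2108

21.1%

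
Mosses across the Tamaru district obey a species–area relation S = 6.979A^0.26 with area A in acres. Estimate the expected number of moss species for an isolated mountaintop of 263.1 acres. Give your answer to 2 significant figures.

S = 6.979 × 263.1^0.26
ln S = ln 6.979 + 0.26 × ln 263.1 = 1.9429 + 0.26 × 5.5725 = 3.3918
S = e^3.3918 ≈ 29.72

30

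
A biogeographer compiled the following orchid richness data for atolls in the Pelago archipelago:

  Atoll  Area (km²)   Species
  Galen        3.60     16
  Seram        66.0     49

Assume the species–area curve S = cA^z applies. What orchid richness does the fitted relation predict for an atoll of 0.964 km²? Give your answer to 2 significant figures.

9.6

z = ln(49/16) / ln(66/3.6) = 1.1192 / 2.9087 = 0.3848
c = 16 / 3.6^0.3848 = 16 / 1.637 = 9.774
S₃ = 9.774 × 0.964^0.3848 = 9.774 × 0.986 ≈ 9.637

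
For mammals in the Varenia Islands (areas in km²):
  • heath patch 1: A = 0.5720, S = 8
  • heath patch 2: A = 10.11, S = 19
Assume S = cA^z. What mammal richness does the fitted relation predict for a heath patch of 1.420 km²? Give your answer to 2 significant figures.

11

z = ln(19/8) / ln(10.11/0.572) = 0.8650 / 2.8721 = 0.3012
c = 8 / 0.572^0.3012 = 8 / 0.8452 = 9.466
S₃ = 9.466 × 1.42^0.3012 = 9.466 × 1.111 ≈ 10.52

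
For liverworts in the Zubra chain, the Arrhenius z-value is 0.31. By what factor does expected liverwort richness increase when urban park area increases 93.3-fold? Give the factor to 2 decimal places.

S₂/S₁ = (A₂/A₁)^z = 93.3^0.31
ln(S₂/S₁) = 0.31 × ln 93.3 = 0.31 × 4.5358 = 1.4061
S₂/S₁ = e^1.4061 ≈ 4.08

4.08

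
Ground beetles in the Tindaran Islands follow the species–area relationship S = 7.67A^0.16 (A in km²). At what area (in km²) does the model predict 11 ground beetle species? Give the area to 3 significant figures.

11 = 7.67 × A^0.16  ⇒  A^0.16 = 11/7.67 = 1.434
ln A = ln(1.434) / 0.16 = 0.3606 / 0.16 = 2.2536
A = e^2.2536 ≈ 9.522 km²

9.52 km²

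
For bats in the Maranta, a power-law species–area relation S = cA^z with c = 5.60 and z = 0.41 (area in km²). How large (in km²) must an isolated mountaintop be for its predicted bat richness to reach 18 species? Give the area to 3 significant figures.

18 = 5.6 × A^0.41  ⇒  A^0.41 = 18/5.6 = 3.214
ln A = ln(3.214) / 0.41 = 1.1676 / 0.41 = 2.8478
A = e^2.8478 ≈ 17.25 km²

17.3 km²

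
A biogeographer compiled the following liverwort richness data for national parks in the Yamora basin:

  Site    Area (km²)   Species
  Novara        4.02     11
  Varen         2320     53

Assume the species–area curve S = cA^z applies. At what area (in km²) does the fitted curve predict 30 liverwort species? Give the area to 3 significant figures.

232 km²

z = ln(53/11) / ln(2320/4.02) = 1.5724 / 6.3580 = 0.2473
c = 11 / 4.02^0.2473 = 11 / 1.411 = 7.798
A = (30/7.798)^(1/0.2473) ⇒ ln A = ln(3.847)/0.2473 = 5.4482
A = e^5.4482 ≈ 232.3 km²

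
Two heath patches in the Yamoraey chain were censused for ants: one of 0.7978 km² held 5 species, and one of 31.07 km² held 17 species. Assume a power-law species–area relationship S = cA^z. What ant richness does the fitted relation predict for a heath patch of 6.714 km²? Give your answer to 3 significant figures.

z = ln(17/5) / ln(31.07/0.7978) = 1.2238 / 3.6621 = 0.3342
c = 5 / 0.7978^0.3342 = 5 / 0.9273 = 5.392
S₃ = 5.392 × 6.714^0.3342 = 5.392 × 1.89 ≈ 10.19

10.2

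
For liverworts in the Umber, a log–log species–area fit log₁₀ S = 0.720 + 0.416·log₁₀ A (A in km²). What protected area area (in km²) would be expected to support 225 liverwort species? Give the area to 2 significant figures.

8400 km²

225 = 5.248 × A^0.416  ⇒  A^0.416 = 225/5.248 = 42.87
ln A = ln(42.87) / 0.416 = 3.7582 / 0.416 = 9.0342
A = e^9.0342 ≈ 8385 km²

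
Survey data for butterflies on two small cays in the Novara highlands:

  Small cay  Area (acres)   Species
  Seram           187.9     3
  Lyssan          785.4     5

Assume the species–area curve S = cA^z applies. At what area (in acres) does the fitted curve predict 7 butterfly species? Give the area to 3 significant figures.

2010 acres

z = ln(5/3) / ln(785.4/187.9) = 0.5108 / 1.4303 = 0.3571
c = 3 / 187.9^0.3571 = 3 / 6.488 = 0.4624
A = (7/0.4624)^(1/0.3571) ⇒ ln A = ln(15.14)/0.3571 = 7.6083
A = e^7.6083 ≈ 2015 acres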